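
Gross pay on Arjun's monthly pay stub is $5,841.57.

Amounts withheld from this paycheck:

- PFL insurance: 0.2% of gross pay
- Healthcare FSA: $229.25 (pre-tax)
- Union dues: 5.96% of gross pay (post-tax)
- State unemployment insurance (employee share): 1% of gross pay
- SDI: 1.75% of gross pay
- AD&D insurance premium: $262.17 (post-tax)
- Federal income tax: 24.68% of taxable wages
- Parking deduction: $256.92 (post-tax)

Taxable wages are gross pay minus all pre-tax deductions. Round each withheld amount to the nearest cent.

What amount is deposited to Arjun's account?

Healthcare FSA: $229.25
Taxable wages = $5,841.57 − $229.25 = $5,612.32
Federal income tax: $5,612.32 × 0.2468 = $1,385.12
State unemployment insurance (employee share): $5,841.57 × 0.01 = $58.42
SDI: $5,841.57 × 0.0175 = $102.23
PFL insurance: $5,841.57 × 0.002 = $11.68
Union dues: $5,841.57 × 0.0596 = $348.16
AD&D insurance premium: $262.17
Parking deduction: $256.92
Total deductions = $229.25 + $1,385.12 + $58.42 + $102.23 + $11.68 + $348.16 + $262.17 + $256.92 = $2,653.95
Net pay = $5,841.57 − $2,653.95 = $3,187.62

$3,187.62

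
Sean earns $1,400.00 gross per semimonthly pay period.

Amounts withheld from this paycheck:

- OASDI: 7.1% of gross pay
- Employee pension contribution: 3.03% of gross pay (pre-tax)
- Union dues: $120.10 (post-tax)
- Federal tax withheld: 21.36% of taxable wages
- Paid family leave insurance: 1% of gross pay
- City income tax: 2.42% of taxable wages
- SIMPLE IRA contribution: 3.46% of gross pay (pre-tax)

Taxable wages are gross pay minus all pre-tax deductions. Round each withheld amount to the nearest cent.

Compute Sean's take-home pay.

SIMPLE IRA contribution: $1,400.00 × 0.0346 = $48.44
Employee pension contribution: $1,400.00 × 0.0303 = $42.42
Pre-tax total = $48.44 + $42.42 = $90.86
Taxable wages = $1,400.00 − $90.86 = $1,309.14
Federal tax withheld: $1,309.14 × 0.2136 = $279.63
City income tax: $1,309.14 × 0.0242 = $31.68
Paid family leave insurance: $1,400.00 × 0.01 = $14.00
OASDI: $1,400.00 × 0.071 = $99.40
Union dues: $120.10
Total deductions = $48.44 + $42.42 + $279.63 + $31.68 + $14.00 + $99.40 + $120.10 = $635.67
Net pay = $1,400.00 − $635.67 = $764.33

$764.33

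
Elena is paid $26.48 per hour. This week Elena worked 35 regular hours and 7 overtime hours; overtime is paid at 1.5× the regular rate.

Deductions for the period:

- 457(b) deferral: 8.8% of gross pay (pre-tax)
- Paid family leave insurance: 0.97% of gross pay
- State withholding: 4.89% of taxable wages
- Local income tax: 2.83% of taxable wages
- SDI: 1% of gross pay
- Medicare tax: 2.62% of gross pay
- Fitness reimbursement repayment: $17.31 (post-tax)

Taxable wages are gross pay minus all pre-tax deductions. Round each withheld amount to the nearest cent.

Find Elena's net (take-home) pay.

Regular pay: 35 × $26.48 = $926.80
Overtime pay: 7 × $26.48 × 1.5 = $278.04
Gross pay = $926.80 + $278.04 = $1204.84
457(b) deferral: $1204.84 × 0.088 = $106.03
Taxable wages = $1204.84 − $106.03 = $1098.81
State withholding: $1098.81 × 0.0489 = $53.73
Local income tax: $1098.81 × 0.0283 = $31.10
Medicare tax: $1204.84 × 0.0262 = $31.57
SDI: $1204.84 × 0.01 = $12.05
Paid family leave insurance: $1204.84 × 0.0097 = $11.69
Fitness reimbursement repayment: $17.31
Total deductions = $106.03 + $53.73 + $31.10 + $31.57 + $12.05 + $11.69 + $17.31 = $263.48
Net pay = $1204.84 − $263.48 = $941.36

$941.36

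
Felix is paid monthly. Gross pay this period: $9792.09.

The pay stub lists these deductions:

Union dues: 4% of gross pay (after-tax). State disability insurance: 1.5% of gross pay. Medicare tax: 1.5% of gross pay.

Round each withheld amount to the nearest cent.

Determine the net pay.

Medicare tax: $9792.09 × 0.015 = $146.88
State disability insurance: $9792.09 × 0.015 = $146.88
Union dues: $9792.09 × 0.04 = $391.68
Total deductions = $146.88 + $146.88 + $391.68 = $685.44
Net pay = $9792.09 − $685.44 = $9106.65

$9106.65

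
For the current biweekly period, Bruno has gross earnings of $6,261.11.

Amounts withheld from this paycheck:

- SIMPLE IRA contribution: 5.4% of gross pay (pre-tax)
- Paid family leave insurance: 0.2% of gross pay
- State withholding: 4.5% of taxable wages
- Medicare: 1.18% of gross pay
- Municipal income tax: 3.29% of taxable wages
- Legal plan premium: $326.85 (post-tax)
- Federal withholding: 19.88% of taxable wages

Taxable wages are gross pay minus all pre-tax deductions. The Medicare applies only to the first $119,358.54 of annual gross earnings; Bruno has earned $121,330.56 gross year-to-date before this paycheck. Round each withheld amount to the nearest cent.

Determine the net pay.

SIMPLE IRA contribution: $6,261.11 × 0.054 = $338.10
Taxable wages = $6,261.11 − $338.10 = $5,923.01
State withholding: $5,923.01 × 0.045 = $266.54
Municipal income tax: $5,923.01 × 0.0329 = $194.87
Federal withholding: $5,923.01 × 0.1988 = $1,177.49
Medicare: annual cap $119,358.54 already reached (YTD $121,330.56), so $0.00
Paid family leave insurance: $6,261.11 × 0.002 = $12.52
Legal plan premium: $326.85
Total deductions = $338.10 + $266.54 + $194.87 + $1,177.49 + $0.00 + $12.52 + $326.85 = $2,316.37
Net pay = $6,261.11 − $2,316.37 = $3,944.74

$3,944.74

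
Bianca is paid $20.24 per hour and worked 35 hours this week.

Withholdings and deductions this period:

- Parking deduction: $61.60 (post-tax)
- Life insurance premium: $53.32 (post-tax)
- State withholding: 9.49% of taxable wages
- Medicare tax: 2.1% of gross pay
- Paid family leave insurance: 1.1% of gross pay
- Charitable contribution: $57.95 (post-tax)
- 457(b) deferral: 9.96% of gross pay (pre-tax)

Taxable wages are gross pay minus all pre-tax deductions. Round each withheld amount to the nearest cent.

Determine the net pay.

Gross pay: 35 × $20.24 = $708.40
457(b) deferral: $708.40 × 0.0996 = $70.56
Taxable wages = $708.40 − $70.56 = $637.84
State withholding: $637.84 × 0.0949 = $60.53
Paid family leave insurance: $708.40 × 0.011 = $7.79
Medicare tax: $708.40 × 0.021 = $14.88
Parking deduction: $61.60
Charitable contribution: $57.95
Life insurance premium: $53.32
Total deductions = $70.56 + $60.53 + $7.79 + $14.88 + $61.60 + $57.95 + $53.32 = $326.63
Net pay = $708.40 − $326.63 = $381.77

$381.77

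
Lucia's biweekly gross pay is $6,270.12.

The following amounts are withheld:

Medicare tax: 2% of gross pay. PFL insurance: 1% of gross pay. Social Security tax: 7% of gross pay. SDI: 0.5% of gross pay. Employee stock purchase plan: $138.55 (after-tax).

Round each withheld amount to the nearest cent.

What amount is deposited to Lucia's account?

Social Security tax: $6,270.12 × 0.07 = $438.91
SDI: $6,270.12 × 0.005 = $31.35
PFL insurance: $6,270.12 × 0.01 = $62.70
Medicare tax: $6,270.12 × 0.02 = $125.40
Employee stock purchase plan: $138.55
Total deductions = $438.91 + $31.35 + $62.70 + $125.40 + $138.55 = $796.91
Net pay = $6,270.12 − $796.91 = $5,473.21

$5,473.21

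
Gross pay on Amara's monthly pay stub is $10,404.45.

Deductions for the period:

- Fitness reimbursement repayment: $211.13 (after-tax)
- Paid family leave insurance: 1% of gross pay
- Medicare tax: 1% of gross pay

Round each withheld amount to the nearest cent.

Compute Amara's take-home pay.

$9,985.24

Paid family leave insurance: $10,404.45 × 0.01 = $104.04
Medicare tax: $10,404.45 × 0.01 = $104.04
Fitness reimbursement repayment: $211.13
Total deductions = $104.04 + $104.04 + $211.13 = $419.21
Net pay = $10,404.45 − $419.21 = $9,985.24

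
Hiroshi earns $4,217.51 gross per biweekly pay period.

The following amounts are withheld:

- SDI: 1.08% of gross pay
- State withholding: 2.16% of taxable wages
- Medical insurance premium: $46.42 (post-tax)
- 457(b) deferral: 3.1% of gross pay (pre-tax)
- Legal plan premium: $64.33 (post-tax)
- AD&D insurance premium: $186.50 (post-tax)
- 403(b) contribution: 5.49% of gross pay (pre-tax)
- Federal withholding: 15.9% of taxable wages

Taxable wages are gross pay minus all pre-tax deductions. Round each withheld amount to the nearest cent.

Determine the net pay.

$2,816.18

403(b) contribution: $4,217.51 × 0.0549 = $231.54
457(b) deferral: $4,217.51 × 0.031 = $130.74
Pre-tax total = $231.54 + $130.74 = $362.28
Taxable wages = $4,217.51 − $362.28 = $3,855.23
Federal withholding: $3,855.23 × 0.159 = $612.98
State withholding: $3,855.23 × 0.0216 = $83.27
SDI: $4,217.51 × 0.0108 = $45.55
AD&D insurance premium: $186.50
Medical insurance premium: $46.42
Legal plan premium: $64.33
Total deductions = $231.54 + $130.74 + $612.98 + $83.27 + $45.55 + $186.50 + $46.42 + $64.33 = $1,401.33
Net pay = $4,217.51 − $1,401.33 = $2,816.18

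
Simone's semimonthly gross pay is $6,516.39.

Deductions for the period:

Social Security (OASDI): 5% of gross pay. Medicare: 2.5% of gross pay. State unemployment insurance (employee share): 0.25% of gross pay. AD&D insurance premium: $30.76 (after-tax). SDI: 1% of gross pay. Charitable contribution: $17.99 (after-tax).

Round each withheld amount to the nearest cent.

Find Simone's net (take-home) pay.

$5,897.46

Medicare: $6,516.39 × 0.025 = $162.91
SDI: $6,516.39 × 0.01 = $65.16
State unemployment insurance (employee share): $6,516.39 × 0.0025 = $16.29
Social Security (OASDI): $6,516.39 × 0.05 = $325.82
Charitable contribution: $17.99
AD&D insurance premium: $30.76
Total deductions = $162.91 + $65.16 + $16.29 + $325.82 + $17.99 + $30.76 = $618.93
Net pay = $6,516.39 − $618.93 = $5,897.46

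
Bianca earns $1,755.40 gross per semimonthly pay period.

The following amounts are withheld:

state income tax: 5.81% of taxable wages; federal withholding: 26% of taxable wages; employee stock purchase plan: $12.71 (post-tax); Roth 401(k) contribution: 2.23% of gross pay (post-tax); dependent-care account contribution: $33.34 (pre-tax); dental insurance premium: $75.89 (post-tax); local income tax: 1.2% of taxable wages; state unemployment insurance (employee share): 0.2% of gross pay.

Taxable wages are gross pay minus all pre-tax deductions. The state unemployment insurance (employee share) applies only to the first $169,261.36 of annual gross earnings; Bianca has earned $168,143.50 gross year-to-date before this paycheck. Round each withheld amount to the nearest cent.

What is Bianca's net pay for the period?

$1,023.62

Dependent-care account contribution: $33.34
Taxable wages = $1,755.40 − $33.34 = $1,722.06
Federal withholding: $1,722.06 × 0.26 = $447.74
Local income tax: $1,722.06 × 0.012 = $20.66
State income tax: $1,722.06 × 0.0581 = $100.05
State unemployment insurance (employee share): only $169,261.36 − $168,143.50 = $1,117.86 of this check is subject → $1,117.86 × 0.002 = $2.24
Dental insurance premium: $75.89
Employee stock purchase plan: $12.71
Roth 401(k) contribution: $1,755.40 × 0.0223 = $39.15
Total deductions = $33.34 + $447.74 + $20.66 + $100.05 + $2.24 + $75.89 + $12.71 + $39.15 = $731.78
Net pay = $1,755.40 − $731.78 = $1,023.62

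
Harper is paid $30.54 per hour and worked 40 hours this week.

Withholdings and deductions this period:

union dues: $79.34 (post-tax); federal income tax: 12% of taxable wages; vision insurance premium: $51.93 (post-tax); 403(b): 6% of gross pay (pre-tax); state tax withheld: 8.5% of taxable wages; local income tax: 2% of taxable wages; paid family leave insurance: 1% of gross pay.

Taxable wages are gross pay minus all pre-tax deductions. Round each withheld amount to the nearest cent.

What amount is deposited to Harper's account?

Gross pay: 40 × $30.54 = $1,221.60
403(b): $1,221.60 × 0.06 = $73.30
Taxable wages = $1,221.60 − $73.30 = $1,148.30
Local income tax: $1,148.30 × 0.02 = $22.97
Federal income tax: $1,148.30 × 0.12 = $137.80
State tax withheld: $1,148.30 × 0.085 = $97.61
Paid family leave insurance: $1,221.60 × 0.01 = $12.22
Union dues: $79.34
Vision insurance premium: $51.93
Total deductions = $73.30 + $22.97 + $137.80 + $97.61 + $12.22 + $79.34 + $51.93 = $475.17
Net pay = $1,221.60 − $475.17 = $746.43

$746.43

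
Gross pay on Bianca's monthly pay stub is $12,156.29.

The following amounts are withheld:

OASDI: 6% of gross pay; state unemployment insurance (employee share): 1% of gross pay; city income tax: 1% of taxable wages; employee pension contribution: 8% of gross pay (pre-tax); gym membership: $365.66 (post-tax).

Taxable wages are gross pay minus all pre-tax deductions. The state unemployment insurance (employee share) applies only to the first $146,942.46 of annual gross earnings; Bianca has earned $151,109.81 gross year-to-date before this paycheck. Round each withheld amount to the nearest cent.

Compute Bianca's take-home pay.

$9,976.91

Employee pension contribution: $12,156.29 × 0.08 = $972.50
Taxable wages = $12,156.29 − $972.50 = $11,183.79
City income tax: $11,183.79 × 0.01 = $111.84
State unemployment insurance (employee share): annual cap $146,942.46 already reached (YTD $151,109.81), so $0.00
OASDI: $12,156.29 × 0.06 = $729.38
Gym membership: $365.66
Total deductions = $972.50 + $111.84 + $0.00 + $729.38 + $365.66 = $2,179.38
Net pay = $12,156.29 − $2,179.38 = $9,976.91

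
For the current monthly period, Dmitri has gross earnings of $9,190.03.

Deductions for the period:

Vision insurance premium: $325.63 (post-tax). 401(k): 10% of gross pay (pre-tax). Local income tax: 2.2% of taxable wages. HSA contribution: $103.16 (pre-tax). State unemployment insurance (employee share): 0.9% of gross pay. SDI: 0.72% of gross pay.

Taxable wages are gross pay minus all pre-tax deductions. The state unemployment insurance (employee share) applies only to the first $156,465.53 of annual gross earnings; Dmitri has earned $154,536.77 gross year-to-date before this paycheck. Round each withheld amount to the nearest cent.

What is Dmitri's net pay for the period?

$7,579.02

401(k): $9,190.03 × 0.1 = $919.00
HSA contribution: $103.16
Pre-tax total = $919.00 + $103.16 = $1,022.16
Taxable wages = $9,190.03 − $1,022.16 = $8,167.87
Local income tax: $8,167.87 × 0.022 = $179.69
SDI: $9,190.03 × 0.0072 = $66.17
State unemployment insurance (employee share): only $156,465.53 − $154,536.77 = $1,928.76 of this check is subject → $1,928.76 × 0.009 = $17.36
Vision insurance premium: $325.63
Total deductions = $919.00 + $103.16 + $179.69 + $66.17 + $17.36 + $325.63 = $1,611.01
Net pay = $9,190.03 − $1,611.01 = $7,579.02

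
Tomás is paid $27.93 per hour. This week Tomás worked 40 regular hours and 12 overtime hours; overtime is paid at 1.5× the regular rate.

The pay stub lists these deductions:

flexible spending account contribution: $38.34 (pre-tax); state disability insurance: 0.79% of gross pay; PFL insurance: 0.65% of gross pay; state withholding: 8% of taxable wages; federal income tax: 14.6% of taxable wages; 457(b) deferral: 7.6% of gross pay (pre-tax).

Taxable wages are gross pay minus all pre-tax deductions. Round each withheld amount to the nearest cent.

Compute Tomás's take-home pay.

$1105.53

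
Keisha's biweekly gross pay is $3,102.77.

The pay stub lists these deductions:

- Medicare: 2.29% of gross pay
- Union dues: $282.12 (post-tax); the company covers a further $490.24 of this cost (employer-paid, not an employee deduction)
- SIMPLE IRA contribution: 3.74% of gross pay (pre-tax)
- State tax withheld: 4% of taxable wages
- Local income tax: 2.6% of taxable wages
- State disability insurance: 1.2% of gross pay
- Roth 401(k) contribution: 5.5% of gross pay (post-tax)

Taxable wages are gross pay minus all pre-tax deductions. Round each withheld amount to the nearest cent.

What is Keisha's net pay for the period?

$2,228.56

SIMPLE IRA contribution: $3,102.77 × 0.0374 = $116.04
Taxable wages = $3,102.77 − $116.04 = $2,986.73
Local income tax: $2,986.73 × 0.026 = $77.65
State tax withheld: $2,986.73 × 0.04 = $119.47
State disability insurance: $3,102.77 × 0.012 = $37.23
Medicare: $3,102.77 × 0.0229 = $71.05
Roth 401(k) contribution: $3,102.77 × 0.055 = $170.65
Union dues: $282.12
(Employer's $490.24 toward union dues is not withheld from the employee.)
Total deductions = $116.04 + $77.65 + $119.47 + $37.23 + $71.05 + $170.65 + $282.12 = $874.21
Net pay = $3,102.77 − $874.21 = $2,228.56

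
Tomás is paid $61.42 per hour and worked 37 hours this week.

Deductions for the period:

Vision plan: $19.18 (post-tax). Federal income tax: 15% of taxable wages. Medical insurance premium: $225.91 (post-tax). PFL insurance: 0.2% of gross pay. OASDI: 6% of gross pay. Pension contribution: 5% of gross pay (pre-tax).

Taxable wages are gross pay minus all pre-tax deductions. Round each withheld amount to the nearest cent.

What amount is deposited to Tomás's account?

$1,449.08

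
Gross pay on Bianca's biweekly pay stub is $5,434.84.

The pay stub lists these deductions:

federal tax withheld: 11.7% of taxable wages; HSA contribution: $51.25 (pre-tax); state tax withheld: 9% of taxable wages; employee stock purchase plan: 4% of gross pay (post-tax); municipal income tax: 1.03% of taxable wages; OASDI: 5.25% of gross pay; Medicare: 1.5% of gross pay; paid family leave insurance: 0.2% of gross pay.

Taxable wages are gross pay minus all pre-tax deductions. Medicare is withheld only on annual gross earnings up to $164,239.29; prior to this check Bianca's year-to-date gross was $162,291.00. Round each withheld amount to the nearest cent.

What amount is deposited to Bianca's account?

HSA contribution: $51.25
Taxable wages = $5,434.84 − $51.25 = $5,383.59
Federal tax withheld: $5,383.59 × 0.117 = $629.88
Municipal income tax: $5,383.59 × 0.0103 = $55.45
State tax withheld: $5,383.59 × 0.09 = $484.52
Medicare: only $164,239.29 − $162,291.00 = $1,948.29 of this check is subject → $1,948.29 × 0.015 = $29.22
Paid family leave insurance: $5,434.84 × 0.002 = $10.87
OASDI: $5,434.84 × 0.0525 = $285.33
Employee stock purchase plan: $5,434.84 × 0.04 = $217.39
Total deductions = $51.25 + $629.88 + $55.45 + $484.52 + $29.22 + $10.87 + $285.33 + $217.39 = $1,763.91
Net pay = $5,434.84 − $1,763.91 = $3,670.93

$3,670.93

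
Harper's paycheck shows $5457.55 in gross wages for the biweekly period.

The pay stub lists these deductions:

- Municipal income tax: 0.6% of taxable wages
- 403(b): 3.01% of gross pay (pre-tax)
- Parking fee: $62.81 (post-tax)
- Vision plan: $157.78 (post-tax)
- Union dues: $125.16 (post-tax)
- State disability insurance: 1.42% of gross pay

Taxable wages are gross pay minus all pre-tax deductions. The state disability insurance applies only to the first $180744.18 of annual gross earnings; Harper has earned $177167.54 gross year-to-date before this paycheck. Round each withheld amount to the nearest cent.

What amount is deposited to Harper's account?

403(b): $5457.55 × 0.0301 = $164.27
Taxable wages = $5457.55 − $164.27 = $5293.28
Municipal income tax: $5293.28 × 0.006 = $31.76
State disability insurance: only $180744.18 − $177167.54 = $3576.64 of this check is subject → $3576.64 × 0.0142 = $50.79
Union dues: $125.16
Vision plan: $157.78
Parking fee: $62.81
Total deductions = $164.27 + $31.76 + $50.79 + $125.16 + $157.78 + $62.81 = $592.57
Net pay = $5457.55 − $592.57 = $4864.98

$4864.98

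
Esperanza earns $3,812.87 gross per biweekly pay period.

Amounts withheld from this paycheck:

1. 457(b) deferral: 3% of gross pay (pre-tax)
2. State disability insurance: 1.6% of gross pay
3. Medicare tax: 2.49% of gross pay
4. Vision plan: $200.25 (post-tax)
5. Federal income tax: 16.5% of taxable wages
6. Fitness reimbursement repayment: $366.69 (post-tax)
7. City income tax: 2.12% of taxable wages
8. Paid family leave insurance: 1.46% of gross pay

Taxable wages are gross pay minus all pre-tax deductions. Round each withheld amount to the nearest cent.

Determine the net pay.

$2,231.26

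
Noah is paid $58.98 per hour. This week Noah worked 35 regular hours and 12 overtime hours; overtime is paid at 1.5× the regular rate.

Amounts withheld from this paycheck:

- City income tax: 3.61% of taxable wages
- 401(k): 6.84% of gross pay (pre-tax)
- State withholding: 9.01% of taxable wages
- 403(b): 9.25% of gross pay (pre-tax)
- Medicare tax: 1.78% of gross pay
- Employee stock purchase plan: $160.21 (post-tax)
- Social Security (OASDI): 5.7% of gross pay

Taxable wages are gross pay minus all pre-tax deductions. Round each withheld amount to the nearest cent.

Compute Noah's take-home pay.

$1,897.93

Regular pay: 35 × $58.98 = $2,064.30
Overtime pay: 12 × $58.98 × 1.5 = $1,061.64
Gross pay = $2,064.30 + $1,061.64 = $3,125.94
401(k): $3,125.94 × 0.0684 = $213.81
403(b): $3,125.94 × 0.0925 = $289.15
Pre-tax total = $213.81 + $289.15 = $502.96
Taxable wages = $3,125.94 − $502.96 = $2,622.98
State withholding: $2,622.98 × 0.0901 = $236.33
City income tax: $2,622.98 × 0.0361 = $94.69
Social Security (OASDI): $3,125.94 × 0.057 = $178.18
Medicare tax: $3,125.94 × 0.0178 = $55.64
Employee stock purchase plan: $160.21
Total deductions = $213.81 + $289.15 + $236.33 + $94.69 + $178.18 + $55.64 + $160.21 = $1,228.01
Net pay = $3,125.94 − $1,228.01 = $1,897.93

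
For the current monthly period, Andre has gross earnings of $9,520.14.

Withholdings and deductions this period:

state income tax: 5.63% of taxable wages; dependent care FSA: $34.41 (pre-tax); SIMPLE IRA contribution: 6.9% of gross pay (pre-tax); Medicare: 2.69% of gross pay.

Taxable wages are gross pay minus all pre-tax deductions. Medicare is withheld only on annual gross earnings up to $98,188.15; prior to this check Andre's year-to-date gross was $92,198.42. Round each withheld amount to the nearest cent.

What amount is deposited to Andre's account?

SIMPLE IRA contribution: $9,520.14 × 0.069 = $656.89
Dependent care FSA: $34.41
Pre-tax total = $656.89 + $34.41 = $691.30
Taxable wages = $9,520.14 − $691.30 = $8,828.84
State income tax: $8,828.84 × 0.0563 = $497.06
Medicare: only $98,188.15 − $92,198.42 = $5,989.73 of this check is subject → $5,989.73 × 0.0269 = $161.12
Total deductions = $656.89 + $34.41 + $497.06 + $161.12 = $1,349.48
Net pay = $9,520.14 − $1,349.48 = $8,170.66

$8,170.66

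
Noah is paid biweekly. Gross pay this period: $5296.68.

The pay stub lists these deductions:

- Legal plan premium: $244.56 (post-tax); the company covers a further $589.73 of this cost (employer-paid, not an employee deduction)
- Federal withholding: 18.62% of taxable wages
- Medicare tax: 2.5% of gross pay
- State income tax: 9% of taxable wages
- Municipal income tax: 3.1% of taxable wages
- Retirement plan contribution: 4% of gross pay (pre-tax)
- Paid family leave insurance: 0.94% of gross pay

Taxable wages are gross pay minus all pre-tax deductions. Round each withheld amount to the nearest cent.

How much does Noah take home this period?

$3095.99

Retirement plan contribution: $5296.68 × 0.04 = $211.87
Taxable wages = $5296.68 − $211.87 = $5084.81
Federal withholding: $5084.81 × 0.1862 = $946.79
Municipal income tax: $5084.81 × 0.031 = $157.63
State income tax: $5084.81 × 0.09 = $457.63
Medicare tax: $5296.68 × 0.025 = $132.42
Paid family leave insurance: $5296.68 × 0.0094 = $49.79
Legal plan premium: $244.56
(Employer's $589.73 toward legal plan premium is not withheld from the employee.)
Total deductions = $211.87 + $946.79 + $157.63 + $457.63 + $132.42 + $49.79 + $244.56 = $2200.69
Net pay = $5296.68 − $2200.69 = $3095.99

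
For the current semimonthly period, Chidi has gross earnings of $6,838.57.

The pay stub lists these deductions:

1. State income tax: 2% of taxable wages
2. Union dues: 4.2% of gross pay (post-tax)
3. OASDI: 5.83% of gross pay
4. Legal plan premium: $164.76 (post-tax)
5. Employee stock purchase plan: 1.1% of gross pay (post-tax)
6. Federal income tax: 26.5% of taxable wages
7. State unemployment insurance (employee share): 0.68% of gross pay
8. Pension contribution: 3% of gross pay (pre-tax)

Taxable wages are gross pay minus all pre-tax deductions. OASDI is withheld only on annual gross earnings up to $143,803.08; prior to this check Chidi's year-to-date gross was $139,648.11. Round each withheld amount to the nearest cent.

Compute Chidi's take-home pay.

$3,926.96

Pension contribution: $6,838.57 × 0.03 = $205.16
Taxable wages = $6,838.57 − $205.16 = $6,633.41
State income tax: $6,633.41 × 0.02 = $132.67
Federal income tax: $6,633.41 × 0.265 = $1,757.85
OASDI: only $143,803.08 − $139,648.11 = $4,154.97 of this check is subject → $4,154.97 × 0.0583 = $242.23
State unemployment insurance (employee share): $6,838.57 × 0.0068 = $46.50
Legal plan premium: $164.76
Union dues: $6,838.57 × 0.042 = $287.22
Employee stock purchase plan: $6,838.57 × 0.011 = $75.22
Total deductions = $205.16 + $132.67 + $1,757.85 + $242.23 + $46.50 + $164.76 + $287.22 + $75.22 = $2,911.61
Net pay = $6,838.57 − $2,911.61 = $3,926.96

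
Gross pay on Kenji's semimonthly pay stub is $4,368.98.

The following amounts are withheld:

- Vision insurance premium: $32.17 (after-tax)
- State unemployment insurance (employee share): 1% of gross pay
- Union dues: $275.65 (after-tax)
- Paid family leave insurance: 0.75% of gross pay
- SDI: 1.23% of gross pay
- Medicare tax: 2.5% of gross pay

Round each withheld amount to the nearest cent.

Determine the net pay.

$3,821.74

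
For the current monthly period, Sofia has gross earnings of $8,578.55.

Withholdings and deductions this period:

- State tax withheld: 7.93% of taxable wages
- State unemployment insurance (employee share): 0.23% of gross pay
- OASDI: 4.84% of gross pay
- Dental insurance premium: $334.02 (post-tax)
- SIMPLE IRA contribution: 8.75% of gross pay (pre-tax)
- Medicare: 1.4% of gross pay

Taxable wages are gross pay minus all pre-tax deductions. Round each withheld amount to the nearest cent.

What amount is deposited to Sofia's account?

$6,318.13

SIMPLE IRA contribution: $8,578.55 × 0.0875 = $750.62
Taxable wages = $8,578.55 − $750.62 = $7,827.93
State tax withheld: $7,827.93 × 0.0793 = $620.75
State unemployment insurance (employee share): $8,578.55 × 0.0023 = $19.73
OASDI: $8,578.55 × 0.0484 = $415.20
Medicare: $8,578.55 × 0.014 = $120.10
Dental insurance premium: $334.02
Total deductions = $750.62 + $620.75 + $19.73 + $415.20 + $120.10 + $334.02 = $2,260.42
Net pay = $8,578.55 − $2,260.42 = $6,318.13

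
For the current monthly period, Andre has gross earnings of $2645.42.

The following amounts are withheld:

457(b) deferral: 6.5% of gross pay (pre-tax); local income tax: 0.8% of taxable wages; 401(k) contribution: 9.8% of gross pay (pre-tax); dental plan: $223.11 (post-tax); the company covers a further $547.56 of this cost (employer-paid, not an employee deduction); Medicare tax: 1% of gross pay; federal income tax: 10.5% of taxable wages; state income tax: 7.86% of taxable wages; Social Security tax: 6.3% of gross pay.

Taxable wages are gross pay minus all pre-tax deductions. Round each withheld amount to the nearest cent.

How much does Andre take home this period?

401(k) contribution: $2645.42 × 0.098 = $259.25
457(b) deferral: $2645.42 × 0.065 = $171.95
Pre-tax total = $259.25 + $171.95 = $431.20
Taxable wages = $2645.42 − $431.20 = $2214.22
State income tax: $2214.22 × 0.0786 = $174.04
Local income tax: $2214.22 × 0.008 = $17.71
Federal income tax: $2214.22 × 0.105 = $232.49
Social Security tax: $2645.42 × 0.063 = $166.66
Medicare tax: $2645.42 × 0.01 = $26.45
Dental plan: $223.11
(Employer's $547.56 toward dental plan is not withheld from the employee.)
Total deductions = $259.25 + $171.95 + $174.04 + $17.71 + $232.49 + $166.66 + $26.45 + $223.11 = $1271.66
Net pay = $2645.42 − $1271.66 = $1373.76

$1373.76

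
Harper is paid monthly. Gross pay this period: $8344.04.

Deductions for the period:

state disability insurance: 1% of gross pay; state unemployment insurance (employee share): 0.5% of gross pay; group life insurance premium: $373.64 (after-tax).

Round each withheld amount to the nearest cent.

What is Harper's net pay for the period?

State unemployment insurance (employee share): $8344.04 × 0.005 = $41.72
State disability insurance: $8344.04 × 0.01 = $83.44
Group life insurance premium: $373.64
Total deductions = $41.72 + $83.44 + $373.64 = $498.80
Net pay = $8344.04 − $498.80 = $7845.24

$7845.24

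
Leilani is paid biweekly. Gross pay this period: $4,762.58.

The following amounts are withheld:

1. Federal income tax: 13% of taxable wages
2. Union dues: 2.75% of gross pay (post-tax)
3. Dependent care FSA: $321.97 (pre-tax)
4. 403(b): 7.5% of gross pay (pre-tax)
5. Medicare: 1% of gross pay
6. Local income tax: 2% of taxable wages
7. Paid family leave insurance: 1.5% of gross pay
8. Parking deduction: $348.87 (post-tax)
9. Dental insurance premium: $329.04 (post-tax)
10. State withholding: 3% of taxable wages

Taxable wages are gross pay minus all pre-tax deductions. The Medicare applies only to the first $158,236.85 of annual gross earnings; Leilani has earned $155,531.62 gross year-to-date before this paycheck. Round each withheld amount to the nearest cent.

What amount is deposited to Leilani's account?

403(b): $4,762.58 × 0.075 = $357.19
Dependent care FSA: $321.97
Pre-tax total = $357.19 + $321.97 = $679.16
Taxable wages = $4,762.58 − $679.16 = $4,083.42
Local income tax: $4,083.42 × 0.02 = $81.67
State withholding: $4,083.42 × 0.03 = $122.50
Federal income tax: $4,083.42 × 0.13 = $530.84
Paid family leave insurance: $4,762.58 × 0.015 = $71.44
Medicare: only $158,236.85 − $155,531.62 = $2,705.23 of this check is subject → $2,705.23 × 0.01 = $27.05
Dental insurance premium: $329.04
Parking deduction: $348.87
Union dues: $4,762.58 × 0.0275 = $130.97
Total deductions = $357.19 + $321.97 + $81.67 + $122.50 + $530.84 + $71.44 + $27.05 + $329.04 + $348.87 + $130.97 = $2,321.54
Net pay = $4,762.58 − $2,321.54 = $2,441.04

$2,441.04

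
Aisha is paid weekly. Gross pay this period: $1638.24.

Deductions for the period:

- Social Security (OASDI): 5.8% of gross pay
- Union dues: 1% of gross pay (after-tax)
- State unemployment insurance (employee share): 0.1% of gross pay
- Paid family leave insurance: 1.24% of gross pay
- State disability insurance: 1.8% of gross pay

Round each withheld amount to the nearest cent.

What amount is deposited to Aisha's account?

State unemployment insurance (employee share): $1638.24 × 0.001 = $1.64
Social Security (OASDI): $1638.24 × 0.058 = $95.02
State disability insurance: $1638.24 × 0.018 = $29.49
Paid family leave insurance: $1638.24 × 0.0124 = $20.31
Union dues: $1638.24 × 0.01 = $16.38
Total deductions = $1.64 + $95.02 + $29.49 + $20.31 + $16.38 = $162.84
Net pay = $1638.24 − $162.84 = $1475.40

$1475.40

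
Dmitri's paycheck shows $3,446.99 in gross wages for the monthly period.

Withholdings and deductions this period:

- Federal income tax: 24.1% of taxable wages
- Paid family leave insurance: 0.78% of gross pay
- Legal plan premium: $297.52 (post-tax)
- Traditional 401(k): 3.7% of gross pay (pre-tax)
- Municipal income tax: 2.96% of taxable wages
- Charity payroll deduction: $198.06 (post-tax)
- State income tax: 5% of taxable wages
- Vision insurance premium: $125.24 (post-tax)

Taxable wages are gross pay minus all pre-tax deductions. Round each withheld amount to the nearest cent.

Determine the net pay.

$1,607.52

Traditional 401(k): $3,446.99 × 0.037 = $127.54
Taxable wages = $3,446.99 − $127.54 = $3,319.45
Federal income tax: $3,319.45 × 0.241 = $799.99
Municipal income tax: $3,319.45 × 0.0296 = $98.26
State income tax: $3,319.45 × 0.05 = $165.97
Paid family leave insurance: $3,446.99 × 0.0078 = $26.89
Charity payroll deduction: $198.06
Legal plan premium: $297.52
Vision insurance premium: $125.24
Total deductions = $127.54 + $799.99 + $98.26 + $165.97 + $26.89 + $198.06 + $297.52 + $125.24 = $1,839.47
Net pay = $3,446.99 − $1,839.47 = $1,607.52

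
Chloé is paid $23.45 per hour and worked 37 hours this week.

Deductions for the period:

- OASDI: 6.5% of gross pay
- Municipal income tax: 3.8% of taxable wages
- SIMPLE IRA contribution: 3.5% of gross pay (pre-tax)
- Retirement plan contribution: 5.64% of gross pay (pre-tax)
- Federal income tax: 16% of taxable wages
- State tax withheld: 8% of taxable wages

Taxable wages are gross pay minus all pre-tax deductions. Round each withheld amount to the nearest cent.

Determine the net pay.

$512.78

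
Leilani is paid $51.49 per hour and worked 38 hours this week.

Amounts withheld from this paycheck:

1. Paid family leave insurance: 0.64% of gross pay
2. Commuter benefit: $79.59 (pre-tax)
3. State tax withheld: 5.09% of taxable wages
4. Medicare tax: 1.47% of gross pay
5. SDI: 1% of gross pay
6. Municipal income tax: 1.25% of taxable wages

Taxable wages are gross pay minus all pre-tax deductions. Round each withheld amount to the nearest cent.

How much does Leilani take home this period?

Gross pay: 38 × $51.49 = $1,956.62
Commuter benefit: $79.59
Taxable wages = $1,956.62 − $79.59 = $1,877.03
Municipal income tax: $1,877.03 × 0.0125 = $23.46
State tax withheld: $1,877.03 × 0.0509 = $95.54
Paid family leave insurance: $1,956.62 × 0.0064 = $12.52
SDI: $1,956.62 × 0.01 = $19.57
Medicare tax: $1,956.62 × 0.0147 = $28.76
Total deductions = $79.59 + $23.46 + $95.54 + $12.52 + $19.57 + $28.76 = $259.44
Net pay = $1,956.62 − $259.44 = $1,697.18

$1,697.18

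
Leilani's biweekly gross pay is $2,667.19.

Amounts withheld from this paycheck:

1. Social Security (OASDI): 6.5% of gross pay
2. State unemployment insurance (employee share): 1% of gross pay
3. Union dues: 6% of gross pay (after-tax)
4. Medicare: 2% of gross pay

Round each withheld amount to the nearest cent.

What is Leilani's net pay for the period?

Medicare: $2,667.19 × 0.02 = $53.34
Social Security (OASDI): $2,667.19 × 0.065 = $173.37
State unemployment insurance (employee share): $2,667.19 × 0.01 = $26.67
Union dues: $2,667.19 × 0.06 = $160.03
Total deductions = $53.34 + $173.37 + $26.67 + $160.03 = $413.41
Net pay = $2,667.19 − $413.41 = $2,253.78

$2,253.78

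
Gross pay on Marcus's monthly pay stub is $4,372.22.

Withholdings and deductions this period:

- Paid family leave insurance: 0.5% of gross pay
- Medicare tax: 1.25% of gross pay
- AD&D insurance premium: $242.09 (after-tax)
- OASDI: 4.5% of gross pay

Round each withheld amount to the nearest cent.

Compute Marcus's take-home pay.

Paid family leave insurance: $4,372.22 × 0.005 = $21.86
OASDI: $4,372.22 × 0.045 = $196.75
Medicare tax: $4,372.22 × 0.0125 = $54.65
AD&D insurance premium: $242.09
Total deductions = $21.86 + $196.75 + $54.65 + $242.09 = $515.35
Net pay = $4,372.22 − $515.35 = $3,856.87

$3,856.87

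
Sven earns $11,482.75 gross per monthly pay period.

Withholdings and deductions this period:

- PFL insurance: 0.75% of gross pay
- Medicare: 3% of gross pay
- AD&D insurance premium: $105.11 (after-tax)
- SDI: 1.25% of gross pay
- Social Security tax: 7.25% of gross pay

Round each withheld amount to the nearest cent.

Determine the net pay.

$9,971.01

PFL insurance: $11,482.75 × 0.0075 = $86.12
Social Security tax: $11,482.75 × 0.0725 = $832.50
SDI: $11,482.75 × 0.0125 = $143.53
Medicare: $11,482.75 × 0.03 = $344.48
AD&D insurance premium: $105.11
Total deductions = $86.12 + $832.50 + $143.53 + $344.48 + $105.11 = $1,511.74
Net pay = $11,482.75 − $1,511.74 = $9,971.01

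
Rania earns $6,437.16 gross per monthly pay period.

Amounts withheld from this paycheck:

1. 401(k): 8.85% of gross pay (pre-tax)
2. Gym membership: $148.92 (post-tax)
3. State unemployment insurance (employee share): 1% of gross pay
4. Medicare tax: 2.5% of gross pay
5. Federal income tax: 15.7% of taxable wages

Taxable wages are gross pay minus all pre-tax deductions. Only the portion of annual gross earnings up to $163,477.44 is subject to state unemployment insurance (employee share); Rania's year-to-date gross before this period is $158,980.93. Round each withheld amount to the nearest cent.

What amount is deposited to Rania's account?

$4,591.46

401(k): $6,437.16 × 0.0885 = $569.69
Taxable wages = $6,437.16 − $569.69 = $5,867.47
Federal income tax: $5,867.47 × 0.157 = $921.19
Medicare tax: $6,437.16 × 0.025 = $160.93
State unemployment insurance (employee share): only $163,477.44 − $158,980.93 = $4,496.51 of this check is subject → $4,496.51 × 0.01 = $44.97
Gym membership: $148.92
Total deductions = $569.69 + $921.19 + $160.93 + $44.97 + $148.92 = $1,845.70
Net pay = $6,437.16 − $1,845.70 = $4,591.46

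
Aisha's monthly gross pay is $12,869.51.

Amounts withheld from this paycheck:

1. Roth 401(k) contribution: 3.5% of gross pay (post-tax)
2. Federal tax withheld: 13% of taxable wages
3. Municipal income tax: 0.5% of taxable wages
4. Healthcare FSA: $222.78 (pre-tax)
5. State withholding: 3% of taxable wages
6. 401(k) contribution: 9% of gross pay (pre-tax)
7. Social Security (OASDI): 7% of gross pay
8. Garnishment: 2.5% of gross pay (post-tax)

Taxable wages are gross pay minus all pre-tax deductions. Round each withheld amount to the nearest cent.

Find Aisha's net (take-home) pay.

401(k) contribution: $12,869.51 × 0.09 = $1,158.26
Healthcare FSA: $222.78
Pre-tax total = $1,158.26 + $222.78 = $1,381.04
Taxable wages = $12,869.51 − $1,381.04 = $11,488.47
Federal tax withheld: $11,488.47 × 0.13 = $1,493.50
Municipal income tax: $11,488.47 × 0.005 = $57.44
State withholding: $11,488.47 × 0.03 = $344.65
Social Security (OASDI): $12,869.51 × 0.07 = $900.87
Garnishment: $12,869.51 × 0.025 = $321.74
Roth 401(k) contribution: $12,869.51 × 0.035 = $450.43
Total deductions = $1,158.26 + $222.78 + $1,493.50 + $57.44 + $344.65 + $900.87 + $321.74 + $450.43 = $4,949.67
Net pay = $12,869.51 − $4,949.67 = $7,919.84

$7,919.84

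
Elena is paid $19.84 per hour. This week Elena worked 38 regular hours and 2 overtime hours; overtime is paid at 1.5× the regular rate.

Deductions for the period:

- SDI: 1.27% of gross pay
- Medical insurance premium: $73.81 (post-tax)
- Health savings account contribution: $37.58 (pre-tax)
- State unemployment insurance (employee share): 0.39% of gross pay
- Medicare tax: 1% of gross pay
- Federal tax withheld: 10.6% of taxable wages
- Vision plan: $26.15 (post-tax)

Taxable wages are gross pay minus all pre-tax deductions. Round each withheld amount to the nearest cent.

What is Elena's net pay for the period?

$572.03

Regular pay: 38 × $19.84 = $753.92
Overtime pay: 2 × $19.84 × 1.5 = $59.52
Gross pay = $753.92 + $59.52 = $813.44
Health savings account contribution: $37.58
Taxable wages = $813.44 − $37.58 = $775.86
Federal tax withheld: $775.86 × 0.106 = $82.24
Medicare tax: $813.44 × 0.01 = $8.13
State unemployment insurance (employee share): $813.44 × 0.0039 = $3.17
SDI: $813.44 × 0.0127 = $10.33
Vision plan: $26.15
Medical insurance premium: $73.81
Total deductions = $37.58 + $82.24 + $8.13 + $3.17 + $10.33 + $26.15 + $73.81 = $241.41
Net pay = $813.44 − $241.41 = $572.03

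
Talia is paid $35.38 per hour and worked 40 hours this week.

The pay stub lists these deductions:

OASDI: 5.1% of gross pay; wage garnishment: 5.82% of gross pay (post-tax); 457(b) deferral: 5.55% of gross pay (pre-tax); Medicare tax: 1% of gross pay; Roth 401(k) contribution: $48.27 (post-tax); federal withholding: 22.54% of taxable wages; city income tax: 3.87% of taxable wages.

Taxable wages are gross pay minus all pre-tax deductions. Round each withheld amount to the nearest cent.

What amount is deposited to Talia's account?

Gross pay: 40 × $35.38 = $1,415.20
457(b) deferral: $1,415.20 × 0.0555 = $78.54
Taxable wages = $1,415.20 − $78.54 = $1,336.66
City income tax: $1,336.66 × 0.0387 = $51.73
Federal withholding: $1,336.66 × 0.2254 = $301.28
OASDI: $1,415.20 × 0.051 = $72.18
Medicare tax: $1,415.20 × 0.01 = $14.15
Wage garnishment: $1,415.20 × 0.0582 = $82.36
Roth 401(k) contribution: $48.27
Total deductions = $78.54 + $51.73 + $301.28 + $72.18 + $14.15 + $82.36 + $48.27 = $648.51
Net pay = $1,415.20 − $648.51 = $766.69

$766.69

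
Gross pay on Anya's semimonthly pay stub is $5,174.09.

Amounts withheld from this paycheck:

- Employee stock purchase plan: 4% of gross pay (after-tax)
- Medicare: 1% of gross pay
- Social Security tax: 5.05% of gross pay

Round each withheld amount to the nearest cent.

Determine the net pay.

Social Security tax: $5,174.09 × 0.0505 = $261.29
Medicare: $5,174.09 × 0.01 = $51.74
Employee stock purchase plan: $5,174.09 × 0.04 = $206.96
Total deductions = $261.29 + $51.74 + $206.96 = $519.99
Net pay = $5,174.09 − $519.99 = $4,654.10

$4,654.10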